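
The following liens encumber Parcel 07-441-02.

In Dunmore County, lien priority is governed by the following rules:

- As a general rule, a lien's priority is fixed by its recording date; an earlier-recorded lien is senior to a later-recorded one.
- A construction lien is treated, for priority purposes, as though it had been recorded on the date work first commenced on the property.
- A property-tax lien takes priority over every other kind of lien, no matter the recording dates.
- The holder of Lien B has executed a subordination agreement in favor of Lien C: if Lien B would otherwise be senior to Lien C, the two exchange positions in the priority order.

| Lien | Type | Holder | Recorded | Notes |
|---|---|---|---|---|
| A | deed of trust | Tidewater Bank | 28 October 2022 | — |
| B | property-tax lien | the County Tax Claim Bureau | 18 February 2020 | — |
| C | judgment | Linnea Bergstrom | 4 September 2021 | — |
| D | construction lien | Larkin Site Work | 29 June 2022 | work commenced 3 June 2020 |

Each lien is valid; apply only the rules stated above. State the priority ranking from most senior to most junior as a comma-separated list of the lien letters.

First, effective dates: D is treated as recorded 3 June 2020, the work-commencement date.
B is a property-tax lien and takes priority over every other lien.
The other liens, earliest effective date first: D (3 June 2020), C (4 September 2021), A (28 October 2022).
B is senior to C before the subordination, so the two trade places.

C, D, B, A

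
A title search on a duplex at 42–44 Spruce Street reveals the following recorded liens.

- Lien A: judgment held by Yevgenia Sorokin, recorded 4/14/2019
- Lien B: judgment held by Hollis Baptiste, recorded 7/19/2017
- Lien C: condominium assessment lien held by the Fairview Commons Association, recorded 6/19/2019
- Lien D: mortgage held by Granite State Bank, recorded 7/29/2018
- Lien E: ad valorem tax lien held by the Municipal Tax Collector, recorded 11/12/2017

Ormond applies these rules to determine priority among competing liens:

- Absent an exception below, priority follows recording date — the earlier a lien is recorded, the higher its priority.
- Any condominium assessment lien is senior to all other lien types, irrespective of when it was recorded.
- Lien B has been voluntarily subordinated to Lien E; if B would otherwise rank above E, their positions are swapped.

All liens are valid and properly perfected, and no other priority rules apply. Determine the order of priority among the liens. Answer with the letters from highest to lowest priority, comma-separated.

C, E, B, D, A

C, as a condominium assessment lien, has superpriority and ranks first.
Ordering the rest by effective date: B (7/19/2017), E (11/12/2017), D (7/29/2018), A (4/14/2019).
The subordination applies — B was senior to E — so B and E swap.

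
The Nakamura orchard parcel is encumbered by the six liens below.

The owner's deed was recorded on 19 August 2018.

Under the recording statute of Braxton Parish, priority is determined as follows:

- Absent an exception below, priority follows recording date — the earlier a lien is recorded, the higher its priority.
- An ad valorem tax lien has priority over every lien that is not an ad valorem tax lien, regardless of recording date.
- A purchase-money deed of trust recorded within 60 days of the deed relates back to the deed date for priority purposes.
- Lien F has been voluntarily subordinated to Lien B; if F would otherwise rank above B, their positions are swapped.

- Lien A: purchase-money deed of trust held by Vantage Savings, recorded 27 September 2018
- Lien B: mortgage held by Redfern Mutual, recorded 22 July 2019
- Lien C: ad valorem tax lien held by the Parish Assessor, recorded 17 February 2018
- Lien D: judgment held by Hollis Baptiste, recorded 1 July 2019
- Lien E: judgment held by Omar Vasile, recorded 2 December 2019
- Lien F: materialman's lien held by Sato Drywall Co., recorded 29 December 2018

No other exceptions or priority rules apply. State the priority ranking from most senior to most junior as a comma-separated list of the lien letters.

C, A, B, D, F, E

Adjusting effective dates: A's effective date is the deed date, 19 August 2018.
C, as an ad valorem tax lien, has superpriority and ranks first.
The other liens, earliest effective date first: A (19 August 2018), F (29 December 2018), D (1 July 2019), B (22 July 2019), E (2 December 2019).
F would otherwise be senior to B, so under the subordination agreement F and B exchange positions.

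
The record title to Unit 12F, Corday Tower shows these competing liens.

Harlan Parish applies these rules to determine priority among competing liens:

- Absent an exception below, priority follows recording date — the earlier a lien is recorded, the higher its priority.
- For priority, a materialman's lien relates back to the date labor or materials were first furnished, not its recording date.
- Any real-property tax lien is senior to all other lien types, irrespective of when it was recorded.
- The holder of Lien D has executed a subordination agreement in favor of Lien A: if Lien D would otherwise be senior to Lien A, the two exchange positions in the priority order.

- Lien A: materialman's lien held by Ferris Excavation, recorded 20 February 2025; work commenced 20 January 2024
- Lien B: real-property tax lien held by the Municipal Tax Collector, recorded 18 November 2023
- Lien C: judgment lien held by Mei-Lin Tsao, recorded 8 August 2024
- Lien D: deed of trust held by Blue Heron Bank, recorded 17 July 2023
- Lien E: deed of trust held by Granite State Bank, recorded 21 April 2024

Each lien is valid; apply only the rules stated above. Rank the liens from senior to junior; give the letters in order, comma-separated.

First, effective dates: A is treated as recorded 20 January 2024, the work-commencement date.
B, as a real-property tax lien, has superpriority and ranks first.
The other liens, earliest effective date first: D (17 July 2023), A (20 January 2024), E (21 April 2024), C (8 August 2024).
The subordination applies — D was senior to A — so D and A swap.

B, A, D, E, C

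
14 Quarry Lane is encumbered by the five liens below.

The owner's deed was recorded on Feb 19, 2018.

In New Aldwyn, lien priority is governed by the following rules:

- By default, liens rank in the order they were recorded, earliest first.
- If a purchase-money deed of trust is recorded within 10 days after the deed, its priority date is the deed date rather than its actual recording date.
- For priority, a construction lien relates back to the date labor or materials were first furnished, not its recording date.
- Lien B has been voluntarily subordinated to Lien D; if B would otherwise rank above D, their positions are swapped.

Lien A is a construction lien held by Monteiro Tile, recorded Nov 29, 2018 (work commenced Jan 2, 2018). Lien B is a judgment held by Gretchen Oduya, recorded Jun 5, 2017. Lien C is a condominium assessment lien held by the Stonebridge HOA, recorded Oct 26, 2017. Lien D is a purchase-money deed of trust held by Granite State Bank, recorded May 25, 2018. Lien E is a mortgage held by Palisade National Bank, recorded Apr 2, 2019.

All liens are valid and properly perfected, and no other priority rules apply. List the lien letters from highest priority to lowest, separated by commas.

D, C, A, B, E

Adjusting effective dates: A relates back to Jan 2, 2018 (work commenced); D missed the 10-day window (95 days after the deed), so its recording date stands.
Sorted by effective date: B (Jun 5, 2017), C (Oct 26, 2017), A (Jan 2, 2018), D (May 25, 2018), E (Apr 2, 2019).
The subordination applies — B was senior to D — so B and D swap.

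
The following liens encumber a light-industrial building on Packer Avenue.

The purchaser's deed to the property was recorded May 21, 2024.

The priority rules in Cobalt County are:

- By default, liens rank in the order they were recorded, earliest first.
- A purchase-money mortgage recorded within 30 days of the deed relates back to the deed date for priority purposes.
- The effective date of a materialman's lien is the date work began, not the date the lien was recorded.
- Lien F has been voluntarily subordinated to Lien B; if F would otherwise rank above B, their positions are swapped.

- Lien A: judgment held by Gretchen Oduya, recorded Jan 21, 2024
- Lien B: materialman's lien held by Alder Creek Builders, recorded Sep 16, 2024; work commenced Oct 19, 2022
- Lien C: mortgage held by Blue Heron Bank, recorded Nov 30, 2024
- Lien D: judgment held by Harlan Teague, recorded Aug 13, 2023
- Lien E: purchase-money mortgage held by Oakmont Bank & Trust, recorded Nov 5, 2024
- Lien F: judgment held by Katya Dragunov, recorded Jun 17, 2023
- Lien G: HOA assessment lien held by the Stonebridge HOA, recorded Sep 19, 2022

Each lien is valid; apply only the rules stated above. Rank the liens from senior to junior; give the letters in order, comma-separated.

G, B, F, D, A, E, C

Effective dates: B relates back to Oct 19, 2022 (work commenced); E was recorded 168 days after the deed — beyond 30 days — so no relation-back applies.
Sorted by effective date: G (Sep 19, 2022), B (Oct 19, 2022), F (Jun 17, 2023), D (Aug 13, 2023), A (Jan 21, 2024), E (Nov 5, 2024), C (Nov 30, 2024).
F is already junior to B, so the subordination agreement changes nothing.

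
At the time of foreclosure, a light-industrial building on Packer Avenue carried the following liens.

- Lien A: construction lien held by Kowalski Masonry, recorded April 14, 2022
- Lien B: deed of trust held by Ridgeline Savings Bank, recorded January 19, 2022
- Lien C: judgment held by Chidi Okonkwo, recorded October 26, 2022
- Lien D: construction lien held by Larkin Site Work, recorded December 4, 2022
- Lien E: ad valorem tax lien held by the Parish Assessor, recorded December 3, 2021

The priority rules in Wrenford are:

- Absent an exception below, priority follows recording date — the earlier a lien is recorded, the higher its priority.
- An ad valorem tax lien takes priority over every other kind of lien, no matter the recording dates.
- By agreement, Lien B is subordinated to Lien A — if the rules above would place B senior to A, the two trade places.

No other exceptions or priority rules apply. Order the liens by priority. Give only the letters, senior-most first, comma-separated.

E, as an ad valorem tax lien, has superpriority and ranks first.
Remaining liens by effective date: B (January 19, 2022), A (April 14, 2022), C (October 26, 2022), D (December 4, 2022).
Because B would otherwise rank above A, the subordination swaps them.

E, A, B, C, D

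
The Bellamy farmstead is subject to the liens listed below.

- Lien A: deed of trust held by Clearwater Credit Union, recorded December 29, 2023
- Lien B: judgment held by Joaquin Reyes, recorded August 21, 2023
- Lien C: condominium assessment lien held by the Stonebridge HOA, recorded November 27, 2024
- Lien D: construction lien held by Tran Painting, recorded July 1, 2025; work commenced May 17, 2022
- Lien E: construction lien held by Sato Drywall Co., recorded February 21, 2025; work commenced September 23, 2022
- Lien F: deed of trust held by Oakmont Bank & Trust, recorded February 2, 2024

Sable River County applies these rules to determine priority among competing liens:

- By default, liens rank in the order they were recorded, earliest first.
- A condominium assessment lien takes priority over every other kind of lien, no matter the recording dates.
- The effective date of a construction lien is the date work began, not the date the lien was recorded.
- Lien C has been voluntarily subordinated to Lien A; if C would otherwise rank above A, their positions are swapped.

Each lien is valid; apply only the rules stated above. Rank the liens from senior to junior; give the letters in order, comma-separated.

A, D, E, B, C, F

Effective dates after the stated exceptions: D is treated as recorded May 17, 2022, the work-commencement date; E is treated as recorded September 23, 2022, the work-commencement date.
C, as a condominium assessment lien, has superpriority and ranks first.
Among the remaining liens, by effective date: D (May 17, 2022), E (September 23, 2022), B (August 21, 2023), A (December 29, 2023), F (February 2, 2024).
The subordination applies — C was senior to A — so C and A swap.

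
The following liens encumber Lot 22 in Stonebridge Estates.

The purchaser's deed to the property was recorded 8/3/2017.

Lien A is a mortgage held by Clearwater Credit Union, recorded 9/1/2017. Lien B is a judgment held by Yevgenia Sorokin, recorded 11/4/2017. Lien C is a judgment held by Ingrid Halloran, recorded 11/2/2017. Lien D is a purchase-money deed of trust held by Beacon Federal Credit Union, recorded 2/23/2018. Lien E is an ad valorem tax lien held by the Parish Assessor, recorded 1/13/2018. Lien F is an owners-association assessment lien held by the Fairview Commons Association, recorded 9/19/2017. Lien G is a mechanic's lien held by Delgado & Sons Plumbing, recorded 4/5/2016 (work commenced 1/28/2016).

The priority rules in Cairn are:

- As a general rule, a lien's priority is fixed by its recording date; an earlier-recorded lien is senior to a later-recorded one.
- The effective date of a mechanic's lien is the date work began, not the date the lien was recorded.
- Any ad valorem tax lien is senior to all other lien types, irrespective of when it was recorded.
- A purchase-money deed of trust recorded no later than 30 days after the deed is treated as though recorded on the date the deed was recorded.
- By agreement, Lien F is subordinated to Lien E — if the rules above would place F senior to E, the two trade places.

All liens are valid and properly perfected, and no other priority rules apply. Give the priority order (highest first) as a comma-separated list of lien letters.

Effective dates after the stated exceptions: D was recorded 204 days after the deed, outside the 30-day window, so it keeps its recording date; G's effective date is 1/28/2016, when work began.
As an ad valorem tax lien, E is senior to every other lien.
Ordering the rest by effective date: G (1/28/2016), A (9/1/2017), F (9/19/2017), C (11/2/2017), B (11/4/2017), D (2/23/2018).
F already ranks below E; the subordination has no effect.

E, G, A, F, C, B, D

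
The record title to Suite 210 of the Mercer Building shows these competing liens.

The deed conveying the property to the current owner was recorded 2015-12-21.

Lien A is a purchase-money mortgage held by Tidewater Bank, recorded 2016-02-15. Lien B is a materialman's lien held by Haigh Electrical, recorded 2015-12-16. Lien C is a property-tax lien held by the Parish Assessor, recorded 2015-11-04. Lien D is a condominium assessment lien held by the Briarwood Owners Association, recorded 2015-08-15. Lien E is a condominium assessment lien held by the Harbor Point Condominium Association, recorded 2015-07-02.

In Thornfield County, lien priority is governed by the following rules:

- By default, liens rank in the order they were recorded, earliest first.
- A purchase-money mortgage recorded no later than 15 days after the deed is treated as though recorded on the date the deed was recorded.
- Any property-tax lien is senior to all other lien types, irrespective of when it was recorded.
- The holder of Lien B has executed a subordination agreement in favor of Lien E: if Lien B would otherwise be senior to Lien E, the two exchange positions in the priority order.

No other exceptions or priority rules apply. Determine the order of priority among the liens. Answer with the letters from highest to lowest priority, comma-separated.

First, effective dates: A was recorded 56 days after the deed, outside the 15-day window, so it keeps its recording date.
C is a property-tax lien and takes priority over every other lien.
The other liens, earliest effective date first: E (2015-07-02), D (2015-08-15), B (2015-12-16), A (2016-02-15).
B is already junior to E, so the subordination agreement changes nothing.

C, E, D, B, A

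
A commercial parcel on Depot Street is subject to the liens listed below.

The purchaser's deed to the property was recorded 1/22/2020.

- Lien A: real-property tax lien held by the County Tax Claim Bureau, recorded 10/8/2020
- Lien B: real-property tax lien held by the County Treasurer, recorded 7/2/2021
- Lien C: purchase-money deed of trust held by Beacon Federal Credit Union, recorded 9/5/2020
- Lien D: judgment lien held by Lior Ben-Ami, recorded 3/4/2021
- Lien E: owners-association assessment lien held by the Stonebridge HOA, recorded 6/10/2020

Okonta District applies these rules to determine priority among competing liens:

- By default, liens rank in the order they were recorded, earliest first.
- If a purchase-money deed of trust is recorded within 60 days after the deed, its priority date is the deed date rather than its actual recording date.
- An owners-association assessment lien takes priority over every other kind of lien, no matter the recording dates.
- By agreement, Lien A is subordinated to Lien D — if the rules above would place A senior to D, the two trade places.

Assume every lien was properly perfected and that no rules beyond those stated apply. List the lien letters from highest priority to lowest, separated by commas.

Adjusting effective dates: C was recorded 227 days after the deed, outside the 60-day window, so it keeps its recording date.
E is an owners-association assessment lien and takes priority over every other lien.
Among the remaining liens, by effective date: C (9/5/2020), A (10/8/2020), D (3/4/2021), B (7/2/2021).
A would otherwise be senior to D, so under the subordination agreement A and D exchange positions.

E, C, D, A, B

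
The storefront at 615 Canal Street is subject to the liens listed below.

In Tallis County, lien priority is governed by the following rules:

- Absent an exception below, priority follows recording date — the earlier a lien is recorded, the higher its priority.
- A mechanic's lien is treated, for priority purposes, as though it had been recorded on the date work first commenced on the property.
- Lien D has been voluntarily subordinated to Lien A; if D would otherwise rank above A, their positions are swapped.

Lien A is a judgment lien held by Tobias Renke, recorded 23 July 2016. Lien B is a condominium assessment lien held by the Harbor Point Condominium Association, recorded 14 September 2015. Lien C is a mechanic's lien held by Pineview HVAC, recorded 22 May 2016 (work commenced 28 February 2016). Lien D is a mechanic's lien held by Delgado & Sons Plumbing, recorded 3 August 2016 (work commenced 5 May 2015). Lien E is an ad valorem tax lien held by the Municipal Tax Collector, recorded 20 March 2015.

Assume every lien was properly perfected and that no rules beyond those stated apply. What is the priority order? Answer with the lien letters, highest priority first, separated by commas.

E, A, B, C, D

Adjusting effective dates: C relates back to 28 February 2016 (work commenced); D relates back to 5 May 2015 (work commenced).
By effective date: E (20 March 2015), D (5 May 2015), B (14 September 2015), C (28 February 2016), A (23 July 2016).
The subordination applies — D was senior to A — so D and A swap.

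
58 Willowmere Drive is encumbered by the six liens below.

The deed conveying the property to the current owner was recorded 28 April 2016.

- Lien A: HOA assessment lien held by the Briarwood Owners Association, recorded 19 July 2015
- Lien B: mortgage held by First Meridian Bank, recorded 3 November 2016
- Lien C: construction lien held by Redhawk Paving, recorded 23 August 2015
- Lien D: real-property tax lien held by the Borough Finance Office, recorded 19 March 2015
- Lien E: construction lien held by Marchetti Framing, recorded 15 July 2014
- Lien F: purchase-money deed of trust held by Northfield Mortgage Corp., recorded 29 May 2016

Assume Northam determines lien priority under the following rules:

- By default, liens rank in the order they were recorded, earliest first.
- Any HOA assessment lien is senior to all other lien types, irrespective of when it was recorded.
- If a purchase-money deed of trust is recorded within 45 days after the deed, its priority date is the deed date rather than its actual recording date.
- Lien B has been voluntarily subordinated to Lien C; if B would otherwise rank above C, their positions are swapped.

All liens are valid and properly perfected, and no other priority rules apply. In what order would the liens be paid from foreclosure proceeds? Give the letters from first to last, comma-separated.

First, effective dates: F was recorded within the 45-day window, so its effective date is the deed date 28 April 2016.
A, as an HOA assessment lien, has superpriority and ranks first.
Remaining liens by effective date: E (15 July 2014), D (19 March 2015), C (23 August 2015), F (28 April 2016), B (3 November 2016).
B already ranks below C; the subordination has no effect.

A, E, D, C, F, B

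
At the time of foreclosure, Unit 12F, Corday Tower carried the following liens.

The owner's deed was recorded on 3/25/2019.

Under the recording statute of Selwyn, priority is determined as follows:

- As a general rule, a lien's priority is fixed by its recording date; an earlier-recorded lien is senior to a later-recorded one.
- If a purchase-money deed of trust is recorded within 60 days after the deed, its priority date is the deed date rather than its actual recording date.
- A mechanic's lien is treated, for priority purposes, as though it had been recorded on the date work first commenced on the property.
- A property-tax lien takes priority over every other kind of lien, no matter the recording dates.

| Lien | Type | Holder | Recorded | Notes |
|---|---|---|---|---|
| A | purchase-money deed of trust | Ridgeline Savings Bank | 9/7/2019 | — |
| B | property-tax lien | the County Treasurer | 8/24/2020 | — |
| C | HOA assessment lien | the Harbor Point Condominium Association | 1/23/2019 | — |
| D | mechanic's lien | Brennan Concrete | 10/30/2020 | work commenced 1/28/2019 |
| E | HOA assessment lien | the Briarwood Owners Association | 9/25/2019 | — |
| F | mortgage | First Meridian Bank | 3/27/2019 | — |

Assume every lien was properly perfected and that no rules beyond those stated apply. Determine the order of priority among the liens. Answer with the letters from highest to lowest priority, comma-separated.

B, C, D, F, A, E

Effective dates: A was recorded 166 days after the deed — beyond 60 days — so no relation-back applies; D is treated as recorded 1/28/2019, the work-commencement date.
B, as a property-tax lien, has superpriority and ranks first.
Remaining liens by effective date: C (1/23/2019), D (1/28/2019), F (3/27/2019), A (9/7/2019), E (9/25/2019).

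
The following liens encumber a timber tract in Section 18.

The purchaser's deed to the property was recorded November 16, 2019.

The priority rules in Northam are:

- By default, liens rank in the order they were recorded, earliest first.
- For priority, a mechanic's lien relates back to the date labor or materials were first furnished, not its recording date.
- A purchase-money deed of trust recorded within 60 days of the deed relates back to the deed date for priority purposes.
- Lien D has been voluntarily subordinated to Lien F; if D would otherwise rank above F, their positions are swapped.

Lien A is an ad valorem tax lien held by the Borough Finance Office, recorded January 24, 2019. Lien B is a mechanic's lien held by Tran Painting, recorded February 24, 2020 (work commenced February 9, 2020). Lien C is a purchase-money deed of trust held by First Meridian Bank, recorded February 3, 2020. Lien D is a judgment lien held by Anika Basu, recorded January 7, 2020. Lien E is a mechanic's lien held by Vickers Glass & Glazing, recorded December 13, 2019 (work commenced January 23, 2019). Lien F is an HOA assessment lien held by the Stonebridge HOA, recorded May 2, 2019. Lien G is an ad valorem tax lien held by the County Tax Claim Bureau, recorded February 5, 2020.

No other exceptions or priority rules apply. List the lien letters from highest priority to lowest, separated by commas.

E, A, F, D, C, G, B

Effective dates after the stated exceptions: B is treated as recorded February 9, 2020, the work-commencement date; C missed the 60-day window (79 days after the deed), so its recording date stands; E relates back to January 23, 2019 (work commenced).
By effective date, earliest first: E (January 23, 2019), A (January 24, 2019), F (May 2, 2019), D (January 7, 2020), C (February 3, 2020), G (February 5, 2020), B (February 9, 2020).
Since D is not senior to F, the subordination leaves the order unchanged.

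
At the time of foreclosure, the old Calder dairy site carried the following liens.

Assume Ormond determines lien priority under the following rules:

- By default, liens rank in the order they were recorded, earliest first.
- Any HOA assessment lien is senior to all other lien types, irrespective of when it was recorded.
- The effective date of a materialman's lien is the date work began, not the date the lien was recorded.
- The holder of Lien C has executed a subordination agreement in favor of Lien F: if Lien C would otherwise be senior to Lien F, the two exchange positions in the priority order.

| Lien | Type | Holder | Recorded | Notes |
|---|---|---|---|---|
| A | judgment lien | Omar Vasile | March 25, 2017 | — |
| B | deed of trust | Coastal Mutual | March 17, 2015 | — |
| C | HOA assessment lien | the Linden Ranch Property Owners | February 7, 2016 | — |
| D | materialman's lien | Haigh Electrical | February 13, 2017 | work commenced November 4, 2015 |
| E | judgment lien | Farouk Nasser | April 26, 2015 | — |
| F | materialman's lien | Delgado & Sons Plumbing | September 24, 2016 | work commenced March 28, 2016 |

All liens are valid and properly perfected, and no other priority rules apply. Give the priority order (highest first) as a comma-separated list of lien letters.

F, B, E, D, C, A

Effective dates after the stated exceptions: D relates back to November 4, 2015 (work commenced); F relates back to March 28, 2016 (work commenced).
As an HOA assessment lien, C is senior to every other lien.
The other liens, earliest effective date first: B (March 17, 2015), E (April 26, 2015), D (November 4, 2015), F (March 28, 2016), A (March 25, 2017).
Because C would otherwise rank above F, the subordination swaps them.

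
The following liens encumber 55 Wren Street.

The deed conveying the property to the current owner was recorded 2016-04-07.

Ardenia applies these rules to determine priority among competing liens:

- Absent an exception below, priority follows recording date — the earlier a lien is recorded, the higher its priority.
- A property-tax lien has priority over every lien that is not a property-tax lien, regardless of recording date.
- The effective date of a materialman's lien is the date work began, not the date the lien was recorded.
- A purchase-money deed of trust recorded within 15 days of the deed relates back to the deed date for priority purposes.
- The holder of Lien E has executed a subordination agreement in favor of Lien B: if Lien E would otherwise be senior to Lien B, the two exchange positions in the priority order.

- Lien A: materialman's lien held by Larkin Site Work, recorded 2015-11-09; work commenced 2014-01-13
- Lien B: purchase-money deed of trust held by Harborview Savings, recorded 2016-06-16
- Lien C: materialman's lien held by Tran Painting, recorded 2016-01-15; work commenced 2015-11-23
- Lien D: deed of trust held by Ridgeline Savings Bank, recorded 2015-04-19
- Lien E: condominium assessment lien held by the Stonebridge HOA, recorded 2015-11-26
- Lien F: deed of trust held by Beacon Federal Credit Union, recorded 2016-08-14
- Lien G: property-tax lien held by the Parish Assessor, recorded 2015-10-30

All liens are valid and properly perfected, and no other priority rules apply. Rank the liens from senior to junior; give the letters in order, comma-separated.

Adjusting effective dates: A's effective date is 2014-01-13, when work began; B was recorded 70 days after the deed, outside the 15-day window, so it keeps its recording date; C's effective date is 2015-11-23, when work began.
G is a property-tax lien, so it outranks all other liens regardless of date.
Ordering the rest by effective date: A (2014-01-13), D (2015-04-19), C (2015-11-23), E (2015-11-26), B (2016-06-16), F (2016-08-14).
Because E would otherwise rank above B, the subordination swaps them.

G, A, D, C, B, E, F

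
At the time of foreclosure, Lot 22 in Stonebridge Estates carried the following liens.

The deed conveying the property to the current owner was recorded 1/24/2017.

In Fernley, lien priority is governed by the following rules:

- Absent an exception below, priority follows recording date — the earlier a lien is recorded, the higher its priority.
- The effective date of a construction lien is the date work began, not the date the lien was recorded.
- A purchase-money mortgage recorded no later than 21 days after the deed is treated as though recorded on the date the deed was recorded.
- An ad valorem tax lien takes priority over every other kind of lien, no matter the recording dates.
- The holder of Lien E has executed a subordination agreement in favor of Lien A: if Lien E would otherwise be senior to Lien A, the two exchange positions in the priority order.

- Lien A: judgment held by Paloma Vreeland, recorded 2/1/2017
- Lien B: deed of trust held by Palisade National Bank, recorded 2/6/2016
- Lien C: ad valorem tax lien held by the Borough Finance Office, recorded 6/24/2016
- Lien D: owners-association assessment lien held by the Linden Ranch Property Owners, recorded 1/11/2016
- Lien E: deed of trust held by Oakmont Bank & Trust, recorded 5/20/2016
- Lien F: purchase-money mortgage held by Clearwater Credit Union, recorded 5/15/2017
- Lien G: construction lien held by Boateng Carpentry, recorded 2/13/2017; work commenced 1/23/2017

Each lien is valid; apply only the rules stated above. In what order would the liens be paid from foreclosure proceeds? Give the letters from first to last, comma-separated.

First, effective dates: F was recorded 111 days after the deed — beyond 21 days — so no relation-back applies; G's effective date is 1/23/2017, when work began.
C, as an ad valorem tax lien, has superpriority and ranks first.
Ordering the rest by effective date: D (1/11/2016), B (2/6/2016), E (5/20/2016), G (1/23/2017), A (2/1/2017), F (5/15/2017).
E would otherwise be senior to A, so under the subordination agreement E and A exchange positions.

C, D, B, A, G, E, F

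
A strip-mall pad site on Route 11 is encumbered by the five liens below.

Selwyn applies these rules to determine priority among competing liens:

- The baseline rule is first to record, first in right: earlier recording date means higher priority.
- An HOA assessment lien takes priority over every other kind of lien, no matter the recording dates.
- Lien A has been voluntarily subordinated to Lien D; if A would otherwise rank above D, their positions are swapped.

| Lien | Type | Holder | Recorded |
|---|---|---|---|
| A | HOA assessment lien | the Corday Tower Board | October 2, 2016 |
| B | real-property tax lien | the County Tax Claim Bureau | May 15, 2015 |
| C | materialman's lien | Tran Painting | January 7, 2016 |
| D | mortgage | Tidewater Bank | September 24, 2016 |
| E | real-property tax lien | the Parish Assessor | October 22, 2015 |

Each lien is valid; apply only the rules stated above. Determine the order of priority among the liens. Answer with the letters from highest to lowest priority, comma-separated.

A is an HOA assessment lien and takes priority over every other lien.
Ordering the rest by effective date: B (May 15, 2015), E (October 22, 2015), C (January 7, 2016), D (September 24, 2016).
Because A would otherwise rank above D, the subordination swaps them.

D, B, E, C, A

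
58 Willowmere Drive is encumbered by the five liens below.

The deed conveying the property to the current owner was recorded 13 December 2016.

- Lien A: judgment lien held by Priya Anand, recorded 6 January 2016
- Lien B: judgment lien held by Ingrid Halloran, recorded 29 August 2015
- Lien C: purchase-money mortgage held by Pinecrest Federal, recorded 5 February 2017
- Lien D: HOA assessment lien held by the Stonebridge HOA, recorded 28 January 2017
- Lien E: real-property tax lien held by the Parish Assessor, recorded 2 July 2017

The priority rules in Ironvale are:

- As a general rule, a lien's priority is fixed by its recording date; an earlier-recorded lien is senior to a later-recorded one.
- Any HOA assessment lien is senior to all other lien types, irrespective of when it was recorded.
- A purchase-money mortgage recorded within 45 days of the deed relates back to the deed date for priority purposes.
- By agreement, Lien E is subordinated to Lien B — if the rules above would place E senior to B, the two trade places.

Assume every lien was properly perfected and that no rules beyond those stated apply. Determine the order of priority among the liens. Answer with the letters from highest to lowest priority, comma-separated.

D, B, A, C, E

Effective dates after the stated exceptions: C missed the 45-day window (54 days after the deed), so its recording date stands.
As an HOA assessment lien, D is senior to every other lien.
The other liens, earliest effective date first: B (29 August 2015), A (6 January 2016), C (5 February 2017), E (2 July 2017).
E is already junior to B, so the subordination agreement changes nothing.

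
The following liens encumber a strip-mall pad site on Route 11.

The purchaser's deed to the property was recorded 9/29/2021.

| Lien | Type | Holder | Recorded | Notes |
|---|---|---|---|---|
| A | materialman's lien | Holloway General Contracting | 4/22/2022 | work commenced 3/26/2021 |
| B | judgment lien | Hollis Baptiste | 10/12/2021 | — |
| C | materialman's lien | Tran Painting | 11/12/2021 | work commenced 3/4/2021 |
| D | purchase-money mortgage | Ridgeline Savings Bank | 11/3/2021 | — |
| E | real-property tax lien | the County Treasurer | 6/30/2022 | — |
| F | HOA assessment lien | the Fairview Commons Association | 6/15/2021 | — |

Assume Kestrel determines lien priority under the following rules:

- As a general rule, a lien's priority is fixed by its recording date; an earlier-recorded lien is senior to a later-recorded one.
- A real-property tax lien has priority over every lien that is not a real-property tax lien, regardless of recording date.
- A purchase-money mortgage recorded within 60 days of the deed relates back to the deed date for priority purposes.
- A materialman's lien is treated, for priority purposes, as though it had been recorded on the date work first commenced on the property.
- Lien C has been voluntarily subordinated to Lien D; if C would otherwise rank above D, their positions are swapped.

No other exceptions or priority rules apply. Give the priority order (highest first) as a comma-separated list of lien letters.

Effective dates: A's effective date is 3/26/2021, when work began; C relates back to 3/4/2021 (work commenced); D's effective date is the deed date, 9/29/2021.
E, as a real-property tax lien, has superpriority and ranks first.
Among the remaining liens, by effective date: C (3/4/2021), A (3/26/2021), F (6/15/2021), D (9/29/2021), B (10/12/2021).
Because C would otherwise rank above D, the subordination swaps them.

E, D, A, F, C, B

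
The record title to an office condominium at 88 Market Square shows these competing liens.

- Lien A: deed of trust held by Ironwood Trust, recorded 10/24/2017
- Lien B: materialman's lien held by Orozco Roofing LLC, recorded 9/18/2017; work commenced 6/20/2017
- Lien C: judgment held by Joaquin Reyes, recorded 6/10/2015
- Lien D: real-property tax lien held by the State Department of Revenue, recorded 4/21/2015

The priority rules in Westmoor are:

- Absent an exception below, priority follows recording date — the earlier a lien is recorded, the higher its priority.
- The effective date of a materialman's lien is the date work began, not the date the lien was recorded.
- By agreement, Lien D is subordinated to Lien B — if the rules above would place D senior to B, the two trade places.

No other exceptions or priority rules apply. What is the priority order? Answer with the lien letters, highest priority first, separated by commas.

B, C, D, A

Adjusting effective dates: B's effective date is 6/20/2017, when work began.
Ordering by effective date: D (4/21/2015), C (6/10/2015), B (6/20/2017), A (10/24/2017).
Because D would otherwise rank above B, the subordination swaps them.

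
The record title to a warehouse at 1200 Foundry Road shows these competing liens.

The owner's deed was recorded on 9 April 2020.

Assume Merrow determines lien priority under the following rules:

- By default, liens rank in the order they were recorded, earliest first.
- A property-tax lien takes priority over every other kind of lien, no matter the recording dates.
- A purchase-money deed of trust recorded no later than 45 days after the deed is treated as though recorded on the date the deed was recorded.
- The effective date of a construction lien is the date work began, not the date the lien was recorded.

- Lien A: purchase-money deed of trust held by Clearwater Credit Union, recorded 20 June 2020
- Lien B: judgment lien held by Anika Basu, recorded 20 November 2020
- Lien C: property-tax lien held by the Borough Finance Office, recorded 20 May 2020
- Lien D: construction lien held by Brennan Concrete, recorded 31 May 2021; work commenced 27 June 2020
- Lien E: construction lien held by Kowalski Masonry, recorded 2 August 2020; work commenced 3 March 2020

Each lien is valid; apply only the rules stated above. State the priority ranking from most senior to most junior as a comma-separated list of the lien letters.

C, E, A, D, B

Effective dates: A missed the 45-day window (72 days after the deed), so its recording date stands; D is treated as recorded 27 June 2020, the work-commencement date; E is treated as recorded 3 March 2020, the work-commencement date.
C is a property-tax lien, so it outranks all other liens regardless of date.
The other liens, earliest effective date first: E (3 March 2020), A (20 June 2020), D (27 June 2020), B (20 November 2020).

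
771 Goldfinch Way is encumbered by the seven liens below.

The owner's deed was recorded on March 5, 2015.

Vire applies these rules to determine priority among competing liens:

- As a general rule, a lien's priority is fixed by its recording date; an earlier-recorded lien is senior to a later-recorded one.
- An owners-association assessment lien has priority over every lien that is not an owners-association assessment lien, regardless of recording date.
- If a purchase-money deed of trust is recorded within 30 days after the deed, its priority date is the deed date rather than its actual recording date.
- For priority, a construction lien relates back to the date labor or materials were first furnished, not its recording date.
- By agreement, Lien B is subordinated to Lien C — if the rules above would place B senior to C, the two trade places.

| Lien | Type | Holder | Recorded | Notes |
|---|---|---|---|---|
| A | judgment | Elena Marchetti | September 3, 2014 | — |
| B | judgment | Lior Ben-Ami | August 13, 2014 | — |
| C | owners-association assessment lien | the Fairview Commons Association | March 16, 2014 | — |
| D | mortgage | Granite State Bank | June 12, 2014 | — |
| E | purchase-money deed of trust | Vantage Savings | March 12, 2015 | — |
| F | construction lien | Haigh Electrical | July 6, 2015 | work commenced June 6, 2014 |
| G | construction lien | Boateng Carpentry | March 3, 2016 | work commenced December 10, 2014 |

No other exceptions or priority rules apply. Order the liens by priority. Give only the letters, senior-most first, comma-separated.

Adjusting effective dates: E relates back to the deed date March 5, 2015; F relates back to June 6, 2014 (work commenced); G is treated as recorded December 10, 2014, the work-commencement date.
As an owners-association assessment lien, C is senior to every other lien.
Among the remaining liens, by effective date: F (June 6, 2014), D (June 12, 2014), B (August 13, 2014), A (September 3, 2014), G (December 10, 2014), E (March 5, 2015).
B already ranks below C; the subordination has no effect.

C, F, D, B, A, G, E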